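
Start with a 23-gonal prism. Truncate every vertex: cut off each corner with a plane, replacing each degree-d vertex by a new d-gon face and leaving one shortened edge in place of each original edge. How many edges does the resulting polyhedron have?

207

The base solid has V = 46, E = 69, F = 25.
Truncation replaces each original edge-end by a new vertex, so V′ = 2E = 138.
Each original edge survives, and each old vertex of degree d contributes d new edges; summing degrees gives Σd = 2E, so E′ = E + 2E = 3E = 207.
Each original face survives and each original vertex becomes one new face: F′ = F + V = 71.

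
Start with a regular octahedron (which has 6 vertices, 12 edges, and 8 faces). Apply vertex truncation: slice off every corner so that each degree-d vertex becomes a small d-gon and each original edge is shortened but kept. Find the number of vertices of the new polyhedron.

Truncation replaces each original edge-end by a new vertex, so V′ = 2E = 24.
Each original edge survives, and each old vertex of degree d contributes d new edges; summing degrees gives Σd = 2E, so E′ = E + 2E = 3E = 36.
Each original face survives and each original vertex becomes one new face: F′ = F + V = 14.

24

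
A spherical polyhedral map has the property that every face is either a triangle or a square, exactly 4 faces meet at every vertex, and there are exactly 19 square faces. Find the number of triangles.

Let x be the number of triangles; then F = 19 + x.
Edge–face incidences: 2E = 4·19 + 3·x = 76 + 3x.
Every vertex has degree 4, so 4V = 2E.
Euler: V − E + F = 2 ⇒ (2E)/4 − E + (19 + x) = 2.
Multiply by 8: 2·(2E) − 4·(2E) + 8·(19 + x) = 16, i.e. 152 + 8x − 2·(76 + 3x) = 16.
Collecting terms: 2x = 16, so x = 8.
Then 2E = 76 + 3·8 = 100, so E = 50, V = 2E/4 = 25, F = 19 + 8 = 27.

8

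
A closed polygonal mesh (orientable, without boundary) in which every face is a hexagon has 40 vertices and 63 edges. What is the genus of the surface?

2

Every face is a hexagon and each edge borders two faces, so 6F = 2·63, giving F = 21.
χ = V − E + F = 40 − 63 + 21 = -2.
For a closed orientable surface χ = 2 − 2g, so g = (2 − (-2))/2 = 2.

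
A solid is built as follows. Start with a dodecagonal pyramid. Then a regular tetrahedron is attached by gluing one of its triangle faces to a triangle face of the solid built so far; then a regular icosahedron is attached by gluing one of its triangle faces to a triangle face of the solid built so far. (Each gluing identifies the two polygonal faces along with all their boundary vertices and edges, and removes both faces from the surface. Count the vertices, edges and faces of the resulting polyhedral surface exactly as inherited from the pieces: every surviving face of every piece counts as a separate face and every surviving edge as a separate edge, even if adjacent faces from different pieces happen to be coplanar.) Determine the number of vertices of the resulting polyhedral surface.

23

A dodecagonal pyramid: V=13, E=24, F=13.
Attach a regular tetrahedron (V=4, E=6, F=4) along a 3-gon: merge 3 vertices and 3 edges, delete both glued faces → V=14, E=27, F=15.
Attach a regular icosahedron (V=12, E=30, F=20) along a 3-gon: merge 3 vertices and 3 edges, delete both glued faces → V=23, E=54, F=33.
Check: V − E + F = 23 − 54 + 33 = 2.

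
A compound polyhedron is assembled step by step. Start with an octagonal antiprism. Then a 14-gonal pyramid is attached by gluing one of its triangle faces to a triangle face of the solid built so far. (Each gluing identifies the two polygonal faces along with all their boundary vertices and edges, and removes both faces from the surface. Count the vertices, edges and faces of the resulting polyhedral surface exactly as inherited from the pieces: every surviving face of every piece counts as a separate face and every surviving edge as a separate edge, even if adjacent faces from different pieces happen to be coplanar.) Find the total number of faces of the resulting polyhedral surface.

An octagonal antiprism: V=16, E=32, F=18.
Attach a 14-gonal pyramid (V=15, E=28, F=15) along a 3-gon: merge 3 vertices and 3 edges, delete both glued faces → V=28, E=57, F=31.
Check: V − E + F = 28 − 57 + 31 = 2.

31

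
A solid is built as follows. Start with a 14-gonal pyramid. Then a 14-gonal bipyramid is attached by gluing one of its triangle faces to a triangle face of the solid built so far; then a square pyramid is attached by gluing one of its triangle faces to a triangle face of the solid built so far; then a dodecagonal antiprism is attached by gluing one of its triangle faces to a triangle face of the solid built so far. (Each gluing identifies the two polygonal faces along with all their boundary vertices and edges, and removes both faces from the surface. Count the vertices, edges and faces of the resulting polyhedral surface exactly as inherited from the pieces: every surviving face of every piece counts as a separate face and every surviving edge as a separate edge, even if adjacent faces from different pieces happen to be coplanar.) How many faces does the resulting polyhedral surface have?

A 14-gonal pyramid: V=15, E=28, F=15.
Attach a 14-gonal bipyramid (V=16, E=42, F=28) along a 3-gon: merge 3 vertices and 3 edges, delete both glued faces → V=28, E=67, F=41.
Attach a square pyramid (V=5, E=8, F=5) along a 3-gon: merge 3 vertices and 3 edges, delete both glued faces → V=30, E=72, F=44.
Attach a dodecagonal antiprism (V=24, E=48, F=26) along a 3-gon: merge 3 vertices and 3 edges, delete both glued faces → V=51, E=117, F=68.
Check: V − E + F = 51 − 117 + 68 = 2.

68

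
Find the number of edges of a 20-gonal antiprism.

An antiprism on an n-gon has two n-gon caps and 2n triangles: V = 2·20 = 40, E = 4·20 = 80, F = 2·20 + 2 = 42.

80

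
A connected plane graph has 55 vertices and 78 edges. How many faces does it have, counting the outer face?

Euler's formula for a connected plane graph: V − E + F = 2, so F = 2 − 55 + 78 = 25.

25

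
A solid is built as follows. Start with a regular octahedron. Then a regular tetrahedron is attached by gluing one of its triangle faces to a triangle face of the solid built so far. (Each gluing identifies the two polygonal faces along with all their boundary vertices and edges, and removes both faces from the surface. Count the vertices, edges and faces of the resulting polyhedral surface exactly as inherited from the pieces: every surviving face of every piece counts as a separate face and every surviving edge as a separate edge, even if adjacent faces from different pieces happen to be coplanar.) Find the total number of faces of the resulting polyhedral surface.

A regular octahedron: V=6, E=12, F=8.
Attach a regular tetrahedron (V=4, E=6, F=4) along a 3-gon: merge 3 vertices and 3 edges, delete both glued faces → V=7, E=15, F=10.
Check: V − E + F = 7 − 15 + 10 = 2.

10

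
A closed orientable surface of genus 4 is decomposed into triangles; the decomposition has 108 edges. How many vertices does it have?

χ = 2 − 2·4 = -6, and every face is a triangle so 3F = 2E.
F = 2E/3 = 72. Then V = -6 + E − F = -6 + 108 − 72 = 30.

30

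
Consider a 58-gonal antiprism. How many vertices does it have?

116

An antiprism on an n-gon has two n-gon caps and 2n triangles: V = 2·58 = 116, E = 4·58 = 232, F = 2·58 + 2 = 118.
Check: V − E + F = 116 − 232 + 118 = 2.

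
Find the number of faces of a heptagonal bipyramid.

A bipyramid over an n-gon has 2n triangular faces and n + 2 vertices: V = 7 + 2 = 9, E = 3·7 = 21, F = 2·7 = 14.

14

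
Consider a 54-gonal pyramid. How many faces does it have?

A pyramid on an n-gon base has one n-gon and n triangles: V = 54 + 1 = 55, E = 2·54 = 108, F = 54 + 1 = 55.

55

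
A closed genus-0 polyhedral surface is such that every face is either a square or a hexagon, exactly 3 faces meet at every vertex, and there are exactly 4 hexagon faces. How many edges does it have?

Let x be the number of squares; then F = 4 + x.
Edge–face incidences: 2E = 6·4 + 4·x = 24 + 4x.
Every vertex has degree 3, so 3V = 2E.
Euler: V − E + F = 2 ⇒ (2E)/3 − E + (4 + x) = 2.
Multiply by 6: 2·(2E) − 3·(2E) + 6·(4 + x) = 12, i.e. 24 + 6x − (24 + 4x) = 12.
Collecting terms: 2x = 12, so x = 6.
Then 2E = 24 + 4·6 = 48, so E = 24, V = 2E/3 = 16, F = 4 + 6 = 10.

24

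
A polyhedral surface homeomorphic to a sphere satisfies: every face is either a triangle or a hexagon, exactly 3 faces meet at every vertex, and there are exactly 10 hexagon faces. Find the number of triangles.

4

Let x be the number of triangles; then F = 10 + x.
Edge–face incidences: 2E = 6·10 + 3·x = 60 + 3x.
Every vertex has degree 3, so 3V = 2E.
Euler: V − E + F = 2 ⇒ (2E)/3 − E + (10 + x) = 2.
Multiply by 6: 2·(2E) − 3·(2E) + 6·(10 + x) = 12, i.e. 60 + 6x − (60 + 3x) = 12.
Collecting terms: 3x = 12, so x = 4.
Then 2E = 60 + 3·4 = 72, so E = 36, V = 2E/3 = 24, F = 10 + 4 = 14.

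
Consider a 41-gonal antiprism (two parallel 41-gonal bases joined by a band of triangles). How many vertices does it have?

An antiprism on an n-gon has two n-gon caps and 2n triangles: V = 2·41 = 82, E = 4·41 = 164, F = 2·41 + 2 = 84.
Check: V − E + F = 82 − 164 + 84 = 2.

82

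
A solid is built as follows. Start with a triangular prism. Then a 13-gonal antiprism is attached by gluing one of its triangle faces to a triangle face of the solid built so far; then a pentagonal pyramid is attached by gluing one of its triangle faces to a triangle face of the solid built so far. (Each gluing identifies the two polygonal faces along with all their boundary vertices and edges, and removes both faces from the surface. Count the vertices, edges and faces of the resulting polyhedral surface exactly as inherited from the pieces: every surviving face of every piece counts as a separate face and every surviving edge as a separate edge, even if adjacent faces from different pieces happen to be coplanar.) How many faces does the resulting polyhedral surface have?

A triangular prism: V=6, E=9, F=5.
Attach a 13-gonal antiprism (V=26, E=52, F=28) along a 3-gon: merge 3 vertices and 3 edges, delete both glued faces → V=29, E=58, F=31.
Attach a pentagonal pyramid (V=6, E=10, F=6) along a 3-gon: merge 3 vertices and 3 edges, delete both glued faces → V=32, E=65, F=35.
Check: V − E + F = 32 − 65 + 35 = 2.

35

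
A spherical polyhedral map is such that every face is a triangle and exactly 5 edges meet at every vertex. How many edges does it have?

30

Each face has 3 edges and each edge borders two faces, so 2E = 3F.
Each vertex has degree 5, so 5V = 2E and hence V = 3F/5.
Euler: V − E + F = 2 ⇒ (3F/5) − (3F/2) + F = 2.
Multiply by 10: (6 − 15 + 10)F = 20, i.e. 1F = 20.
So F = 20, E = 3·20/2 = 30, V = 3·20/5 = 12.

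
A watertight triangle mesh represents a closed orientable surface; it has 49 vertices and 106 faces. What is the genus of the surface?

Every face is a triangle, so 2E = 3·106 = 318, giving E = 159.
χ = V − E + F = 49 − 159 + 106 = -4.
For a closed orientable surface χ = 2 − 2g, so g = (2 − (-4))/2 = 3.

3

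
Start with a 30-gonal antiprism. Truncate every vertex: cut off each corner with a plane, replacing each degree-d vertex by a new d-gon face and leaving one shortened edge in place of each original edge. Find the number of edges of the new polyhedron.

The base solid has V = 60, E = 120, F = 62.
Truncation replaces each original edge-end by a new vertex, so V′ = 2E = 240.
Each original edge survives, and each old vertex of degree d contributes d new edges; summing degrees gives Σd = 2E, so E′ = E + 2E = 3E = 360.
Each original face survives and each original vertex becomes one new face: F′ = F + V = 122.

360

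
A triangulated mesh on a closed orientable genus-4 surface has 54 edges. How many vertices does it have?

12

χ = 2 − 2·4 = -6, and every face is a triangle so 3F = 2E.
F = 2E/3 = 36. Then V = -6 + E − F = -6 + 54 − 36 = 12.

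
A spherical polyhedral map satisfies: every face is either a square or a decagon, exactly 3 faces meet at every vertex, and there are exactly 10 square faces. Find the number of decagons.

2

Let x be the number of decagons; then F = 10 + x.
Edge–face incidences: 2E = 4·10 + 10·x = 40 + 10x.
Every vertex has degree 3, so 3V = 2E.
Euler: V − E + F = 2 ⇒ (2E)/3 − E + (10 + x) = 2.
Multiply by 6: 2·(2E) − 3·(2E) + 6·(10 + x) = 12, i.e. 60 + 6x − (40 + 10x) = 12.
Collecting terms: −4x + 20 = 12, so −4x = −8, so x = 2.
Then 2E = 40 + 10·2 = 60, so E = 30, V = 2E/3 = 20, F = 10 + 2 = 12.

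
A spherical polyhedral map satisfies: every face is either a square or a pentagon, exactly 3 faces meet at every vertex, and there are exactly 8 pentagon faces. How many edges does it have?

Let x be the number of squares; then F = 8 + x.
Edge–face incidences: 2E = 5·8 + 4·x = 40 + 4x.
Every vertex has degree 3, so 3V = 2E.
Euler: V − E + F = 2 ⇒ (2E)/3 − E + (8 + x) = 2.
Multiply by 6: 2·(2E) − 3·(2E) + 6·(8 + x) = 12, i.e. 48 + 6x − (40 + 4x) = 12.
Collecting terms: 2x + 8 = 12, so 2x = 4, so x = 2.
Then 2E = 40 + 4·2 = 48, so E = 24, V = 2E/3 = 16, F = 8 + 2 = 10.

24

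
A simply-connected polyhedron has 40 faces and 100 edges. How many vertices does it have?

Here V − E + F = 2.
V = 2 + E − F = 2 + 100 − 40 = 62.

62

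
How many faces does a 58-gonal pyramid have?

59

A pyramid on an n-gon base has one n-gon and n triangles: V = 58 + 1 = 59, E = 2·58 = 116, F = 58 + 1 = 59.
Check: V − E + F = 59 − 116 + 59 = 2.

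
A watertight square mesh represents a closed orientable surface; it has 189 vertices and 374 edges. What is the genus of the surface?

Every face is a square and each edge borders two faces, so 4F = 2·374, giving F = 187.
χ = V − E + F = 189 − 374 + 187 = 2.
For a closed orientable surface χ = 2 − 2g, so g = (2 − (2))/2 = 0.

0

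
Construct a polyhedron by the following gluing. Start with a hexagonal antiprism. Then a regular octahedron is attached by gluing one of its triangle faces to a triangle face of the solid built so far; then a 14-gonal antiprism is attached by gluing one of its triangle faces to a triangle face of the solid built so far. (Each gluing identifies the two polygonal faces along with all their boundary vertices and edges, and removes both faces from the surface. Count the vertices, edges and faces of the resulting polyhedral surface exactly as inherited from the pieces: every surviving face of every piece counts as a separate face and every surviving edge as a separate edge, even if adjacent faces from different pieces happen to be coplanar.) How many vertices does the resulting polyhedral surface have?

40

A hexagonal antiprism: V=12, E=24, F=14.
Attach a regular octahedron (V=6, E=12, F=8) along a 3-gon: merge 3 vertices and 3 edges, delete both glued faces → V=15, E=33, F=20.
Attach a 14-gonal antiprism (V=28, E=56, F=30) along a 3-gon: merge 3 vertices and 3 edges, delete both glued faces → V=40, E=86, F=48.
Check: V − E + F = 40 − 86 + 48 = 2.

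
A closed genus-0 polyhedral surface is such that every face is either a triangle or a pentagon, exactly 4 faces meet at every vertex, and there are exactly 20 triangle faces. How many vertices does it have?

30

Let x be the number of pentagons; then F = 20 + x.
Edge–face incidences: 2E = 3·20 + 5·x = 60 + 5x.
Every vertex has degree 4, so 4V = 2E.
Euler: V − E + F = 2 ⇒ (2E)/4 − E + (20 + x) = 2.
Multiply by 8: 2·(2E) − 4·(2E) + 8·(20 + x) = 16, i.e. 160 + 8x − 2·(60 + 5x) = 16.
Collecting terms: −2x + 40 = 16, so −2x = −24, so x = 12.
Then 2E = 60 + 5·12 = 120, so E = 60, V = 2E/4 = 30, F = 20 + 12 = 32.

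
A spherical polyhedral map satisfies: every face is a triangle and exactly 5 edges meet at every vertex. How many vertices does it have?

12

Each face has 3 edges and each edge borders two faces, so 2E = 3F.
Each vertex has degree 5, so 5V = 2E and hence V = 3F/5.
Euler: V − E + F = 2 ⇒ (3F/5) − (3F/2) + F = 2.
Multiply by 10: (6 − 15 + 10)F = 20, i.e. 1F = 20.
So F = 20, E = 3·20/2 = 30, V = 3·20/5 = 12.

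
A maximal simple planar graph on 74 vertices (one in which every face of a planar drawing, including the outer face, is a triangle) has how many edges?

In a plane triangulation 3F = 2E and V − E + F = 2, so E = 3V − 6 = 3·74 − 6 = 216.

216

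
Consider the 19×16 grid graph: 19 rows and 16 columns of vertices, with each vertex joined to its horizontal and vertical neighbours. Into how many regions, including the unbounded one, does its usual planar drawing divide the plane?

271

The grid has V = 19·16 = 304 vertices and E = 19·15 + 16·18 = 573 edges.
F = 2 − V + E = 2 − 304 + 573 = 271.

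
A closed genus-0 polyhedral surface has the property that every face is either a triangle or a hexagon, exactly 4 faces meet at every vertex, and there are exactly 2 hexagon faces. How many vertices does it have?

12

Let x be the number of triangles; then F = 2 + x.
Edge–face incidences: 2E = 6·2 + 3·x = 12 + 3x.
Every vertex has degree 4, so 4V = 2E.
Euler: V − E + F = 2 ⇒ (2E)/4 − E + (2 + x) = 2.
Multiply by 8: 2·(2E) − 4·(2E) + 8·(2 + x) = 16, i.e. 16 + 8x − 2·(12 + 3x) = 16.
Collecting terms: 2x − 8 = 16, so 2x = 24, so x = 12.
Then 2E = 12 + 3·12 = 48, so E = 24, V = 2E/4 = 12, F = 2 + 12 = 14.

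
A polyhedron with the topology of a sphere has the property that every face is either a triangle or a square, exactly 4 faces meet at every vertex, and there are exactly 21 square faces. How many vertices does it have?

27

Let x be the number of triangles; then F = 21 + x.
Edge–face incidences: 2E = 4·21 + 3·x = 84 + 3x.
Every vertex has degree 4, so 4V = 2E.
Euler: V − E + F = 2 ⇒ (2E)/4 − E + (21 + x) = 2.
Multiply by 8: 2·(2E) − 4·(2E) + 8·(21 + x) = 16, i.e. 168 + 8x − 2·(84 + 3x) = 16.
Collecting terms: 2x = 16, so x = 8.
Then 2E = 84 + 3·8 = 108, so E = 54, V = 2E/4 = 27, F = 21 + 8 = 29.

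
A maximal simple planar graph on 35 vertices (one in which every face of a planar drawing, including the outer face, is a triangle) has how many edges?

In a plane triangulation 3F = 2E and V − E + F = 2, so E = 3V − 6 = 3·35 − 6 = 99.

99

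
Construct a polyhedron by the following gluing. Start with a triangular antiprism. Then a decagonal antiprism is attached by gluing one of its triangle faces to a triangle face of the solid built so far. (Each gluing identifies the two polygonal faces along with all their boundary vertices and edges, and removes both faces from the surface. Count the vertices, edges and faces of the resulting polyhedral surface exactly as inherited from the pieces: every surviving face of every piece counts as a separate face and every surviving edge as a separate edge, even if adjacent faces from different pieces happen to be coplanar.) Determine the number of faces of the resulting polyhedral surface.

A triangular antiprism: V=6, E=12, F=8.
Attach a decagonal antiprism (V=20, E=40, F=22) along a 3-gon: merge 3 vertices and 3 edges, delete both glued faces → V=23, E=49, F=28.
Check: V − E + F = 23 − 49 + 28 = 2.

28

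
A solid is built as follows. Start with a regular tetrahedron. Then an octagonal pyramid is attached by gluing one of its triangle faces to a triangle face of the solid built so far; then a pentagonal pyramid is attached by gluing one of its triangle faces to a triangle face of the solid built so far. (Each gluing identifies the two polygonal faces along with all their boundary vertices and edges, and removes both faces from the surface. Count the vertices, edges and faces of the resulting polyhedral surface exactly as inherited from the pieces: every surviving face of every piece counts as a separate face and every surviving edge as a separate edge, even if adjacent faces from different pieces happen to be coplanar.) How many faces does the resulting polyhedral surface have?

15

A regular tetrahedron: V=4, E=6, F=4.
Attach an octagonal pyramid (V=9, E=16, F=9) along a 3-gon: merge 3 vertices and 3 edges, delete both glued faces → V=10, E=19, F=11.
Attach a pentagonal pyramid (V=6, E=10, F=6) along a 3-gon: merge 3 vertices and 3 edges, delete both glued faces → V=13, E=26, F=15.
Check: V − E + F = 13 − 26 + 15 = 2.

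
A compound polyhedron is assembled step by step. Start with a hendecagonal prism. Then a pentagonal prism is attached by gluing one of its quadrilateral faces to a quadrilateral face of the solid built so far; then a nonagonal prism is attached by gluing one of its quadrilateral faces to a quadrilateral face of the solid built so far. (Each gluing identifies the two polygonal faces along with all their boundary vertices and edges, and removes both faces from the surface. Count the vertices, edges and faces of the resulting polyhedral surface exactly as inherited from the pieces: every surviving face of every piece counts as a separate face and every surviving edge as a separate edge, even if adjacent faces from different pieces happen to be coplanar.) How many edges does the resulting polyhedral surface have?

67

A hendecagonal prism: V=22, E=33, F=13.
Attach a pentagonal prism (V=10, E=15, F=7) along a 4-gon: merge 4 vertices and 4 edges, delete both glued faces → V=28, E=44, F=18.
Attach a nonagonal prism (V=18, E=27, F=11) along a 4-gon: merge 4 vertices and 4 edges, delete both glued faces → V=42, E=67, F=27.
Check: V − E + F = 42 − 67 + 27 = 2.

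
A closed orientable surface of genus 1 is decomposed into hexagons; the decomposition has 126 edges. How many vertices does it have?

84

χ = 2 − 2·1 = 0, and every face is a hexagon so 6F = 2E.
F = 2E/6 = 42. Then V = 0 + E − F = 0 + 126 − 42 = 84.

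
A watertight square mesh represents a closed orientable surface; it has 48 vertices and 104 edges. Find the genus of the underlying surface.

Every face is a square and each edge borders two faces, so 4F = 2·104, giving F = 52.
χ = V − E + F = 48 − 104 + 52 = -4.
For a closed orientable surface χ = 2 − 2g, so g = (2 − (-4))/2 = 3.

3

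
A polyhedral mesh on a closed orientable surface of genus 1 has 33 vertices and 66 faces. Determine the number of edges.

99

For a closed orientable surface of genus 1, χ = 2 − 2·1 = 0.
E = V + F − (0) = 33 + 66 − (0) = 99.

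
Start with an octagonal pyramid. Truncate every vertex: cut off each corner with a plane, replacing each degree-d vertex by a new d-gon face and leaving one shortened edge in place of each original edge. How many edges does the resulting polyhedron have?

48

The base solid has V = 9, E = 16, F = 9.
Truncation replaces each original edge-end by a new vertex, so V′ = 2E = 32.
Each original edge survives, and each old vertex of degree d contributes d new edges; summing degrees gives Σd = 2E, so E′ = E + 2E = 3E = 48.
Each original face survives and each original vertex becomes one new face: F′ = F + V = 18.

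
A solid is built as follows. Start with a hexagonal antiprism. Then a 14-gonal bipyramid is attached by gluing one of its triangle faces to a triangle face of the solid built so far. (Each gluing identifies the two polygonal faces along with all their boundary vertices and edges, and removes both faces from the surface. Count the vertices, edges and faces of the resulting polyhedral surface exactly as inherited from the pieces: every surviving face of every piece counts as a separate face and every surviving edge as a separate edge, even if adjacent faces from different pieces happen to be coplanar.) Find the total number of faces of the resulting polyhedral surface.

A hexagonal antiprism: V=12, E=24, F=14.
Attach a 14-gonal bipyramid (V=16, E=42, F=28) along a 3-gon: merge 3 vertices and 3 edges, delete both glued faces → V=25, E=63, F=40.
Check: V − E + F = 25 − 63 + 40 = 2.

40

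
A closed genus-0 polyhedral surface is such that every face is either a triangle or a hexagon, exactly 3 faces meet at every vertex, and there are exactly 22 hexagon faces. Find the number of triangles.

Let x be the number of triangles; then F = 22 + x.
Edge–face incidences: 2E = 6·22 + 3·x = 132 + 3x.
Every vertex has degree 3, so 3V = 2E.
Euler: V − E + F = 2 ⇒ (2E)/3 − E + (22 + x) = 2.
Multiply by 6: 2·(2E) − 3·(2E) + 6·(22 + x) = 12, i.e. 132 + 6x − (132 + 3x) = 12.
Collecting terms: 3x = 12, so x = 4.
Then 2E = 132 + 3·4 = 144, so E = 72, V = 2E/3 = 48, F = 22 + 4 = 26.

4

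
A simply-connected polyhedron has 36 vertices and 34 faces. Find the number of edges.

Here V − E + F = 2.
E = V + F − (2) = 36 + 34 − (2) = 68.

68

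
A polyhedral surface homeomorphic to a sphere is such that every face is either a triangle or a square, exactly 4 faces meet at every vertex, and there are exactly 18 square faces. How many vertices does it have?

24

Let x be the number of triangles; then F = 18 + x.
Edge–face incidences: 2E = 4·18 + 3·x = 72 + 3x.
Every vertex has degree 4, so 4V = 2E.
Euler: V − E + F = 2 ⇒ (2E)/4 − E + (18 + x) = 2.
Multiply by 8: 2·(2E) − 4·(2E) + 8·(18 + x) = 16, i.e. 144 + 8x − 2·(72 + 3x) = 16.
Collecting terms: 2x = 16, so x = 8.
Then 2E = 72 + 3·8 = 96, so E = 48, V = 2E/4 = 24, F = 18 + 8 = 26.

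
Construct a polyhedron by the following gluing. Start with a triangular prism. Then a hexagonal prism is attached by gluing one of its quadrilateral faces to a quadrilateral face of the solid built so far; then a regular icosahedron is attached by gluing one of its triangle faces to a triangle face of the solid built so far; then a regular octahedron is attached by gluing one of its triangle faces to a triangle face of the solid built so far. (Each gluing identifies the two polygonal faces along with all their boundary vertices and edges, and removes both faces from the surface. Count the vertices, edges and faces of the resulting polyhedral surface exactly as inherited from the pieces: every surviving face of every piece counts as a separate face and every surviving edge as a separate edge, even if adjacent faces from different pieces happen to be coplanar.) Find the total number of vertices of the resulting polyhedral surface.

26

A triangular prism: V=6, E=9, F=5.
Attach a hexagonal prism (V=12, E=18, F=8) along a 4-gon: merge 4 vertices and 4 edges, delete both glued faces → V=14, E=23, F=11.
Attach a regular icosahedron (V=12, E=30, F=20) along a 3-gon: merge 3 vertices and 3 edges, delete both glued faces → V=23, E=50, F=29.
Attach a regular octahedron (V=6, E=12, F=8) along a 3-gon: merge 3 vertices and 3 edges, delete both glued faces → V=26, E=59, F=35.
Check: V − E + F = 26 − 59 + 35 = 2.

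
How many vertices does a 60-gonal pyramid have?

A pyramid on an n-gon base has one n-gon and n triangles: V = 60 + 1 = 61, E = 2·60 = 120, F = 60 + 1 = 61.

61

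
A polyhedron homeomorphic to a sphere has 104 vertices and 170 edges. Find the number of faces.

68

Here V − E + F = 2.
F = 2 − V + E = 2 − 104 + 170 = 68.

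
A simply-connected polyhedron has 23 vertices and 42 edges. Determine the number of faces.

21

Here V − E + F = 2.
F = 2 − V + E = 2 − 23 + 42 = 21.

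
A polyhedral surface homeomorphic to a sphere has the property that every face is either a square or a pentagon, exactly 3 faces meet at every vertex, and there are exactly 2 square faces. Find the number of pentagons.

8

Let x be the number of pentagons; then F = 2 + x.
Edge–face incidences: 2E = 4·2 + 5·x = 8 + 5x.
Every vertex has degree 3, so 3V = 2E.
Euler: V − E + F = 2 ⇒ (2E)/3 − E + (2 + x) = 2.
Multiply by 6: 2·(2E) − 3·(2E) + 6·(2 + x) = 12, i.e. 12 + 6x − (8 + 5x) = 12.
Collecting terms: x + 4 = 12, so x = 8.
Then 2E = 8 + 5·8 = 48, so E = 24, V = 2E/3 = 16, F = 2 + 8 = 10.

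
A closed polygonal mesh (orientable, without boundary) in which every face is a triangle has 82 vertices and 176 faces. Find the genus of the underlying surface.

Every face is a triangle, so 2E = 3·176 = 528, giving E = 264.
χ = V − E + F = 82 − 264 + 176 = -6.
For a closed orientable surface χ = 2 − 2g, so g = (2 − (-6))/2 = 4.

4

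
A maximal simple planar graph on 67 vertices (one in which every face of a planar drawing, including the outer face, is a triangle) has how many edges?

195

In a plane triangulation 3F = 2E and V − E + F = 2, so E = 3V − 6 = 3·67 − 6 = 195.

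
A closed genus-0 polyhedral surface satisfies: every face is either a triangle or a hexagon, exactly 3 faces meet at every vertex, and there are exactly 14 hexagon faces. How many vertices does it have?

Let x be the number of triangles; then F = 14 + x.
Edge–face incidences: 2E = 6·14 + 3·x = 84 + 3x.
Every vertex has degree 3, so 3V = 2E.
Euler: V − E + F = 2 ⇒ (2E)/3 − E + (14 + x) = 2.
Multiply by 6: 2·(2E) − 3·(2E) + 6·(14 + x) = 12, i.e. 84 + 6x − (84 + 3x) = 12.
Collecting terms: 3x = 12, so x = 4.
Then 2E = 84 + 3·4 = 96, so E = 48, V = 2E/3 = 32, F = 14 + 4 = 18.

32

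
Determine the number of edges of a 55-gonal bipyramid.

A bipyramid over an n-gon has 2n triangular faces and n + 2 vertices: V = 55 + 2 = 57, E = 3·55 = 165, F = 2·55 = 110.

165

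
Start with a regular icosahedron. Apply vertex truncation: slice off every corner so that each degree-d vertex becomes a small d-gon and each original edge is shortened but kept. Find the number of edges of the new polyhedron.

90

The base solid has V = 12, E = 30, F = 20.
Truncation replaces each original edge-end by a new vertex, so V′ = 2E = 60.
Each original edge survives, and each old vertex of degree d contributes d new edges; summing degrees gives Σd = 2E, so E′ = E + 2E = 3E = 90.
Each original face survives and each original vertex becomes one new face: F′ = F + V = 32.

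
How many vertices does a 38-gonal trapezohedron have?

The n-trapezohedron (dual of the n-antiprism) has V = 2·38 + 2 = 78, E = 4·38 = 152, F = 2·38 = 76.
Check: V − E + F = 78 − 152 + 76 = 2.

78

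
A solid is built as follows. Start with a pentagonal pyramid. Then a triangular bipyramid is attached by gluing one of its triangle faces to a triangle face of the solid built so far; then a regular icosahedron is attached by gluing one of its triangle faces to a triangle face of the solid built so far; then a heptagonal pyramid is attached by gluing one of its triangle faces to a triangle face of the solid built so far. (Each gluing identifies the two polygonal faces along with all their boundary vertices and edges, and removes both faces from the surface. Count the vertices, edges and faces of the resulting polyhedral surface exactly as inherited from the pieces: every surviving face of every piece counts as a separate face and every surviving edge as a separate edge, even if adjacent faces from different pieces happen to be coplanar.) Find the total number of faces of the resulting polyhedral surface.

A pentagonal pyramid: V=6, E=10, F=6.
Attach a triangular bipyramid (V=5, E=9, F=6) along a 3-gon: merge 3 vertices and 3 edges, delete both glued faces → V=8, E=16, F=10.
Attach a regular icosahedron (V=12, E=30, F=20) along a 3-gon: merge 3 vertices and 3 edges, delete both glued faces → V=17, E=43, F=28.
Attach a heptagonal pyramid (V=8, E=14, F=8) along a 3-gon: merge 3 vertices and 3 edges, delete both glued faces → V=22, E=54, F=34.
Check: V − E + F = 22 − 54 + 34 = 2.

34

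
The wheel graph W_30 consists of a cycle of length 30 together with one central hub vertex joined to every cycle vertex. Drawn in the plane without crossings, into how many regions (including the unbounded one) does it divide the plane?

31

W_30 has V = 30 + 1 = 31 vertices and E = 2·30 = 60 edges.
By Euler's formula F = 2 − V + E = 2 − 31 + 60 = 31.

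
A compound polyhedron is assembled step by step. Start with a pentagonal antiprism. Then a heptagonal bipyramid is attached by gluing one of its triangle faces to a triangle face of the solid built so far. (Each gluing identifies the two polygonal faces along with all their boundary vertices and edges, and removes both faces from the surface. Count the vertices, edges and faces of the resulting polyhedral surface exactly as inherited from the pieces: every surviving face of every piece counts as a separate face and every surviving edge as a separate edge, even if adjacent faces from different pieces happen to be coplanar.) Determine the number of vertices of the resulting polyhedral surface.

A pentagonal antiprism: V=10, E=20, F=12.
Attach a heptagonal bipyramid (V=9, E=21, F=14) along a 3-gon: merge 3 vertices and 3 edges, delete both glued faces → V=16, E=38, F=24.
Check: V − E + F = 16 − 38 + 24 = 2.

16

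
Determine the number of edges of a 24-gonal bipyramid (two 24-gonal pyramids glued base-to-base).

A bipyramid over an n-gon has 2n triangular faces and n + 2 vertices: V = 24 + 2 = 26, E = 3·24 = 72, F = 2·24 = 48.

72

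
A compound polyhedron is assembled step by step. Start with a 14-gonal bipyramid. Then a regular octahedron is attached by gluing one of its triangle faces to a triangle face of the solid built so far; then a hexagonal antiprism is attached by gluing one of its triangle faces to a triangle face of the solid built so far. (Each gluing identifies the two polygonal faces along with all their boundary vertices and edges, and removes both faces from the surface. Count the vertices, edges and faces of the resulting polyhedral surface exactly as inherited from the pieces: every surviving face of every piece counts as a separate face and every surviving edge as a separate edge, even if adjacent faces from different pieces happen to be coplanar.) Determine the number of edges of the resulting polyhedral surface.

A 14-gonal bipyramid: V=16, E=42, F=28.
Attach a regular octahedron (V=6, E=12, F=8) along a 3-gon: merge 3 vertices and 3 edges, delete both glued faces → V=19, E=51, F=34.
Attach a hexagonal antiprism (V=12, E=24, F=14) along a 3-gon: merge 3 vertices and 3 edges, delete both glued faces → V=28, E=72, F=46.
Check: V − E + F = 28 − 72 + 46 = 2.

72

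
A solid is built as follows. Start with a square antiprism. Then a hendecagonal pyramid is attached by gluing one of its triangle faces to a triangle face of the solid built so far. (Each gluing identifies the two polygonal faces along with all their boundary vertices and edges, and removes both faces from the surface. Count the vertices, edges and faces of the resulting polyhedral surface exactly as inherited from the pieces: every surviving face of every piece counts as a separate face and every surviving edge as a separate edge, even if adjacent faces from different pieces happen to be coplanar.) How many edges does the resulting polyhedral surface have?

35

A square antiprism: V=8, E=16, F=10.
Attach a hendecagonal pyramid (V=12, E=22, F=12) along a 3-gon: merge 3 vertices and 3 edges, delete both glued faces → V=17, E=35, F=20.
Check: V − E + F = 17 − 35 + 20 = 2.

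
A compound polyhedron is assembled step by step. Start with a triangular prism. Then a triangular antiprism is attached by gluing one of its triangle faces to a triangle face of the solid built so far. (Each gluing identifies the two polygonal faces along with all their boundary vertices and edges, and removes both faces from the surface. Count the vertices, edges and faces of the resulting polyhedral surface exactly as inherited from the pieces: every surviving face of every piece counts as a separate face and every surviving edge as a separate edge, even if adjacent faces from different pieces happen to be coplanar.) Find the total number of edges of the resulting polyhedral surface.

18

A triangular prism: V=6, E=9, F=5.
Attach a triangular antiprism (V=6, E=12, F=8) along a 3-gon: merge 3 vertices and 3 edges, delete both glued faces → V=9, E=18, F=11.
Check: V − E + F = 9 − 18 + 11 = 2.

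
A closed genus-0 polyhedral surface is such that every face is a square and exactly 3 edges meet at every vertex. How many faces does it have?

Each face has 4 edges and each edge borders two faces, so 2E = 4F.
Each vertex has degree 3, so 3V = 2E and hence V = 4F/3.
Euler: V − E + F = 2 ⇒ (4F/3) − (4F/2) + F = 2.
Multiply by 6: (8 − 12 + 6)F = 12, i.e. 2F = 12.
So F = 6, E = 4·6/2 = 12, V = 4·6/3 = 8.

6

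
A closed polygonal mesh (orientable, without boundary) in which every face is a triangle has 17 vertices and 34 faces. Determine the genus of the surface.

1

Every face is a triangle, so 2E = 3·34 = 102, giving E = 51.
χ = V − E + F = 17 − 51 + 34 = 0.
For a closed orientable surface χ = 2 − 2g, so g = (2 − (0))/2 = 1.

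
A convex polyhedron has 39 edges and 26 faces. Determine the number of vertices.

15

Here V − E + F = 2.
V = 2 + E − F = 2 + 39 − 26 = 15.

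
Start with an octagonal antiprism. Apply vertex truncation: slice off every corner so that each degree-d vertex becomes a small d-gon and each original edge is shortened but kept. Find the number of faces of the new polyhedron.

The base solid has V = 16, E = 32, F = 18.
Truncation replaces each original edge-end by a new vertex, so V′ = 2E = 64.
Each original edge survives, and each old vertex of degree d contributes d new edges; summing degrees gives Σd = 2E, so E′ = E + 2E = 3E = 96.
Each original face survives and each original vertex becomes one new face: F′ = F + V = 34.

34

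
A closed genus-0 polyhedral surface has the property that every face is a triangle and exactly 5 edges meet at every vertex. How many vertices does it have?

Each face has 3 edges and each edge borders two faces, so 2E = 3F.
Each vertex has degree 5, so 5V = 2E and hence V = 3F/5.
Euler: V − E + F = 2 ⇒ (3F/5) − (3F/2) + F = 2.
Multiply by 10: (6 − 15 + 10)F = 20, i.e. 1F = 20.
So F = 20, E = 3·20/2 = 30, V = 3·20/5 = 12.

12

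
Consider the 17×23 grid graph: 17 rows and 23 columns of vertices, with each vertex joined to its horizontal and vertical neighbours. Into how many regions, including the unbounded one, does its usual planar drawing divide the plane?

353

The grid has V = 17·23 = 391 vertices and E = 17·22 + 23·16 = 742 edges.
F = 2 − V + E = 2 − 391 + 742 = 353.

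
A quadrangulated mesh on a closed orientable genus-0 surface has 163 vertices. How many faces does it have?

χ = 2 − 2·0 = 2, and every face is a square so 4F = 2E.
V − E + F = 2 with E = 4F/2 gives 163 − (4/2 − 1)·F = 2, so F = 161 and E = 322.

161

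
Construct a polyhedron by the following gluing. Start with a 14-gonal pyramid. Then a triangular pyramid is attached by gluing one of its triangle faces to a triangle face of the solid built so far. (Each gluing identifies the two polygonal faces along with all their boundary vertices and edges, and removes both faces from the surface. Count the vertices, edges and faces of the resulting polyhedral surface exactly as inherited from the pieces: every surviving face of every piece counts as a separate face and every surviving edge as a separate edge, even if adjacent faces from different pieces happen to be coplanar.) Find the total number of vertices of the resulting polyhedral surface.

A 14-gonal pyramid: V=15, E=28, F=15.
Attach a triangular pyramid (V=4, E=6, F=4) along a 3-gon: merge 3 vertices and 3 edges, delete both glued faces → V=16, E=31, F=17.
Check: V − E + F = 16 − 31 + 17 = 2.

16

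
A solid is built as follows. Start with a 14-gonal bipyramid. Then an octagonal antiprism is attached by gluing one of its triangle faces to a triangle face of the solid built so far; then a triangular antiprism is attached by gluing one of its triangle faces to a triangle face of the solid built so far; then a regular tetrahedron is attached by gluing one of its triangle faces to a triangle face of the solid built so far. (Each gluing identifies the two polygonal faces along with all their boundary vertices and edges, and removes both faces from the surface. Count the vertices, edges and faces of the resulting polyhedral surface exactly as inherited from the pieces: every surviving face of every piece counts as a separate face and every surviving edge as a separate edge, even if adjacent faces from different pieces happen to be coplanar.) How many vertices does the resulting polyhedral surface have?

A 14-gonal bipyramid: V=16, E=42, F=28.
Attach an octagonal antiprism (V=16, E=32, F=18) along a 3-gon: merge 3 vertices and 3 edges, delete both glued faces → V=29, E=71, F=44.
Attach a triangular antiprism (V=6, E=12, F=8) along a 3-gon: merge 3 vertices and 3 edges, delete both glued faces → V=32, E=80, F=50.
Attach a regular tetrahedron (V=4, E=6, F=4) along a 3-gon: merge 3 vertices and 3 edges, delete both glued faces → V=33, E=83, F=52.
Check: V − E + F = 33 − 83 + 52 = 2.

33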